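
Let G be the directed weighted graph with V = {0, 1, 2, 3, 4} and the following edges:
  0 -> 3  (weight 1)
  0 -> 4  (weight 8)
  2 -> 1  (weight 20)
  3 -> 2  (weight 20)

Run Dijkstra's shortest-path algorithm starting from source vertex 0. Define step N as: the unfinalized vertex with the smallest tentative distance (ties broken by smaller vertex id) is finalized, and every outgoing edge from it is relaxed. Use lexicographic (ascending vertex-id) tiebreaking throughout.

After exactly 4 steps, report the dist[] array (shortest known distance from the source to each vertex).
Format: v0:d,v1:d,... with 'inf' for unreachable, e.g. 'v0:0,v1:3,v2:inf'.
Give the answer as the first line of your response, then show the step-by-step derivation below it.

v0:0,v1:41,v2:21,v3:1,v4:8

step 1: dist = v0:0,v1:inf,v2:inf,v3:1,v4:8
step 2: dist = v0:0,v1:inf,v2:21,v3:1,v4:8
step 3: dist = v0:0,v1:inf,v2:21,v3:1,v4:8
step 4: dist = v0:0,v1:41,v2:21,v3:1,v4:8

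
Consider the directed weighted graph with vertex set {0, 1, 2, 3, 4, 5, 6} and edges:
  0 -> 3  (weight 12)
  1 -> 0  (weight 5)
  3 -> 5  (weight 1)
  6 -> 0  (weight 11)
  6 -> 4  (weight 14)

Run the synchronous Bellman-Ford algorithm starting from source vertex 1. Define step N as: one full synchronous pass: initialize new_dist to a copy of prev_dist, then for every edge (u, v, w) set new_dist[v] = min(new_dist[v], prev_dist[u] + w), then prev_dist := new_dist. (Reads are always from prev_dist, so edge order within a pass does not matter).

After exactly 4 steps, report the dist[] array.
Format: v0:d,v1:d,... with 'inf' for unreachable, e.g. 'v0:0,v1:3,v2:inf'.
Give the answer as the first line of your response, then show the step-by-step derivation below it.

v0:5,v1:0,v2:inf,v3:17,v4:inf,v5:18,v6:inf

step 1: dist = v0:5,v1:0,v2:inf,v3:inf,v4:inf,v5:inf,v6:inf
step 2: dist = v0:5,v1:0,v2:inf,v3:17,v4:inf,v5:inf,v6:inf
step 3: dist = v0:5,v1:0,v2:inf,v3:17,v4:inf,v5:18,v6:inf
step 4: dist = v0:5,v1:0,v2:inf,v3:17,v4:inf,v5:18,v6:inf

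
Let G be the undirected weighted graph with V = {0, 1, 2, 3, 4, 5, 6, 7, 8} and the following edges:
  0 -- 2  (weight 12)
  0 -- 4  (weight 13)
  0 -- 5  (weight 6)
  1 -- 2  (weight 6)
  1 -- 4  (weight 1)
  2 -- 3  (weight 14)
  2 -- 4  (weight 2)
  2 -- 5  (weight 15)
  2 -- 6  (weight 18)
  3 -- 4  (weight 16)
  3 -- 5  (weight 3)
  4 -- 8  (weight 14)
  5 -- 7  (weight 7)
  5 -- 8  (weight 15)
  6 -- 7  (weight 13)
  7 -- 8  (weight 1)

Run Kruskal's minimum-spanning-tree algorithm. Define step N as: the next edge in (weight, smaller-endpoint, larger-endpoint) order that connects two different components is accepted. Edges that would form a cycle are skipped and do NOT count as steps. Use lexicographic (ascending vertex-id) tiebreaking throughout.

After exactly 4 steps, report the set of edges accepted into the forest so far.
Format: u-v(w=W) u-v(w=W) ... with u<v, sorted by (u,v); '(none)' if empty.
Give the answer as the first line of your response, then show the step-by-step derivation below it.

1-4(w=1) 2-4(w=2) 3-5(w=3) 7-8(w=1)

step 1: add edge 1-4 (w=1); MST = {1-4(w=1)}
step 2: add edge 7-8 (w=1); MST = {1-4(w=1) 7-8(w=1)}
step 3: add edge 2-4 (w=2); MST = {1-4(w=1) 2-4(w=2) 7-8(w=1)}
step 4: add edge 3-5 (w=3); MST = {1-4(w=1) 2-4(w=2) 3-5(w=3) 7-8(w=1)}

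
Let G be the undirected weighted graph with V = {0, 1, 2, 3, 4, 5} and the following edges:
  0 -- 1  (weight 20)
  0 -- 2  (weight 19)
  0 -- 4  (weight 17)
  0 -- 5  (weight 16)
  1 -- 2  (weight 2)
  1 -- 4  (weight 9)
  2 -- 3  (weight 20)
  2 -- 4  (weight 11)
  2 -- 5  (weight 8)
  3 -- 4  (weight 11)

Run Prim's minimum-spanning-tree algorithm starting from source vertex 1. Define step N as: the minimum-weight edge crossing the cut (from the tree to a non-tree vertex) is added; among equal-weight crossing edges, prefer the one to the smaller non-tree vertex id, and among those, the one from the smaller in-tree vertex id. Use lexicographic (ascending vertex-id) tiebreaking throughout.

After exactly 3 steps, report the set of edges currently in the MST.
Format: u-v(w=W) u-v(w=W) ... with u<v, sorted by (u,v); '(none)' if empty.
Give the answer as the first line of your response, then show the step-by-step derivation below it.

1-2(w=2) 1-4(w=9) 2-5(w=8)

step 1: add edge 1-2 (w=2); MST = {1-2(w=2)}
step 2: add edge 2-5 (w=8); MST = {1-2(w=2) 2-5(w=8)}
step 3: add edge 1-4 (w=9); MST = {1-2(w=2) 1-4(w=9) 2-5(w=8)}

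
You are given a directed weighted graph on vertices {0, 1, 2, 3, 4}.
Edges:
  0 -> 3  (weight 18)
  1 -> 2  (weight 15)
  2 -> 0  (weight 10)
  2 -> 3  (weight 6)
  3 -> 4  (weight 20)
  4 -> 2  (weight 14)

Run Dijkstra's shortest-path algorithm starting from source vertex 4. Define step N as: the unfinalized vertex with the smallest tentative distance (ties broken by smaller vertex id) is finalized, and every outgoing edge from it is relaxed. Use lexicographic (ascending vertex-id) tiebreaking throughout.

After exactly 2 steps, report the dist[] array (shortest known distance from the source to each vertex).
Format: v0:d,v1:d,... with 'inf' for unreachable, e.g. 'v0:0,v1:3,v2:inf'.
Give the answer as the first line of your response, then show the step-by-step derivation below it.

v0:24,v1:inf,v2:14,v3:20,v4:0

step 1: dist = v0:inf,v1:inf,v2:14,v3:inf,v4:0
step 2: dist = v0:24,v1:inf,v2:14,v3:20,v4:0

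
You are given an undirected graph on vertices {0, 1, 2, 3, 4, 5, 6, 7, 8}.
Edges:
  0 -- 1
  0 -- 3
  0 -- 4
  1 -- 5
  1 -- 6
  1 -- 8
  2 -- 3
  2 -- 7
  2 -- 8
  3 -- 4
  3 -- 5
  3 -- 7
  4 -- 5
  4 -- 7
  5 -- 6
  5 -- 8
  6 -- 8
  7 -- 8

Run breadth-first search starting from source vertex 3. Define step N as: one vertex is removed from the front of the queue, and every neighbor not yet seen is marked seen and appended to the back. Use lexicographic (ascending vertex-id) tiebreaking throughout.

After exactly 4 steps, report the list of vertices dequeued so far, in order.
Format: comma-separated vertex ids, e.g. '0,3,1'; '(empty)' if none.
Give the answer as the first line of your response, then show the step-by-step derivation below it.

3,0,2,4

step 1: dequeue 3; queue=[0,2,4,5,7]; order=3
step 2: dequeue 0; queue=[2,4,5,7,1]; order=3,0
step 3: dequeue 2; queue=[4,5,7,1,8]; order=3,0,2
step 4: dequeue 4; queue=[5,7,1,8]; order=3,0,2,4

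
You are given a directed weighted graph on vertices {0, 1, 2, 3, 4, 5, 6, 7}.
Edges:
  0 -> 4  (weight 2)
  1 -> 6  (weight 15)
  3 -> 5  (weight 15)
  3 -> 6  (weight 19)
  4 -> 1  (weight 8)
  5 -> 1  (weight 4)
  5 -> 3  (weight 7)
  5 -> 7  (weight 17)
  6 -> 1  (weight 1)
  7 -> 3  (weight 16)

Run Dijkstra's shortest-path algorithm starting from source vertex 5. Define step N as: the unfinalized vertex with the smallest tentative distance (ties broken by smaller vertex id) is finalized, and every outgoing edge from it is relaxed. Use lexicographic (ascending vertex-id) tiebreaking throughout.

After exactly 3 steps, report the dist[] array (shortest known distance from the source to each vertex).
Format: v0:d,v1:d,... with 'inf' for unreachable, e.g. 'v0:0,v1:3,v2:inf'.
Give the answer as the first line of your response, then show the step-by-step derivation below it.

v0:inf,v1:4,v2:inf,v3:7,v4:inf,v5:0,v6:19,v7:17

step 1: dist = v0:inf,v1:4,v2:inf,v3:7,v4:inf,v5:0,v6:inf,v7:17
step 2: dist = v0:inf,v1:4,v2:inf,v3:7,v4:inf,v5:0,v6:19,v7:17
step 3: dist = v0:inf,v1:4,v2:inf,v3:7,v4:inf,v5:0,v6:19,v7:17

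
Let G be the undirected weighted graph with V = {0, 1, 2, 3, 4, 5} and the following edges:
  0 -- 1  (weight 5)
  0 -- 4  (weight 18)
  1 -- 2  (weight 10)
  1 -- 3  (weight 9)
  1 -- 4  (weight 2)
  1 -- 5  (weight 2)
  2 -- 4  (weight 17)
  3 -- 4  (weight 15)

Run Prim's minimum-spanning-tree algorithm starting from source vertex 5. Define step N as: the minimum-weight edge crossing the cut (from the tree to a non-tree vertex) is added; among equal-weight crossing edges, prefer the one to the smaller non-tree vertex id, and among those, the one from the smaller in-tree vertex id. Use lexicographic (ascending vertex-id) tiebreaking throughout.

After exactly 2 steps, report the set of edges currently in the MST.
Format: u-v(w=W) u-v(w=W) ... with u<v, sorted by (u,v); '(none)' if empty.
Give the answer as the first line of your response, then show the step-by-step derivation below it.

1-4(w=2) 1-5(w=2)

step 1: add edge 1-5 (w=2); MST = {1-5(w=2)}
step 2: add edge 1-4 (w=2); MST = {1-4(w=2) 1-5(w=2)}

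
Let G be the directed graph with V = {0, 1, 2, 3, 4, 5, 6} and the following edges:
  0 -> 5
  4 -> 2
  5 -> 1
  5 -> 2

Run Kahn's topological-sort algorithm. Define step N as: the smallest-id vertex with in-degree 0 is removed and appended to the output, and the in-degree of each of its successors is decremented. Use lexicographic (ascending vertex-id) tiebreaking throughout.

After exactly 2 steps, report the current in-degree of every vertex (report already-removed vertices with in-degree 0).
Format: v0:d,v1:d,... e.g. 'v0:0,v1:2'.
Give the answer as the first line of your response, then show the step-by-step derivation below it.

v0:0,v1:1,v2:2,v3:0,v4:0,v5:0,v6:0

step 1: output 0; order=[0]; indeg=(0,1,2,0,0,0,0)
step 2: output 3; order=[0,3]; indeg=(0,1,2,0,0,0,0)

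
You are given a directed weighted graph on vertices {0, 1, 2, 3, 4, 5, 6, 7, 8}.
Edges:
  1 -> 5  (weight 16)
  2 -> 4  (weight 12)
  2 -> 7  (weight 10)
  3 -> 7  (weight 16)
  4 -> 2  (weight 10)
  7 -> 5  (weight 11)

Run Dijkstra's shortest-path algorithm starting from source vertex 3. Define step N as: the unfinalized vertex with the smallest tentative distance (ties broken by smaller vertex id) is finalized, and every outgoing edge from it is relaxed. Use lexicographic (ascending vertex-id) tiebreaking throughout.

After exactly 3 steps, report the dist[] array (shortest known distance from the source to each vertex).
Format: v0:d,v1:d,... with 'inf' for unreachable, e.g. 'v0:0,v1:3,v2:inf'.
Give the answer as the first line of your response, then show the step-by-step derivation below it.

v0:inf,v1:inf,v2:inf,v3:0,v4:inf,v5:27,v6:inf,v7:16,v8:inf

step 1: dist = v0:inf,v1:inf,v2:inf,v3:0,v4:inf,v5:inf,v6:inf,v7:16,v8:inf
step 2: dist = v0:inf,v1:inf,v2:inf,v3:0,v4:inf,v5:27,v6:inf,v7:16,v8:inf
step 3: dist = v0:inf,v1:inf,v2:inf,v3:0,v4:inf,v5:27,v6:inf,v7:16,v8:inf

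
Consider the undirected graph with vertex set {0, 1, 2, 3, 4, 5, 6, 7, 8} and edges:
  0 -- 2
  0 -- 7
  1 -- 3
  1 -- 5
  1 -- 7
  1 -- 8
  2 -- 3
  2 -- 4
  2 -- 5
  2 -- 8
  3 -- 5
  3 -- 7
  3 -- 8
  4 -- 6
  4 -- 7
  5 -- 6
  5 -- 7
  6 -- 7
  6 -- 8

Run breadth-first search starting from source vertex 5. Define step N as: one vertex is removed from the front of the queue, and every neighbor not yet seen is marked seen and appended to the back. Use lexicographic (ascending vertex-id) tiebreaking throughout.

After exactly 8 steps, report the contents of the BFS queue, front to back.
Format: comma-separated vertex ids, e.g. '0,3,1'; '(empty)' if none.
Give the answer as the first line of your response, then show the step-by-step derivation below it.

4

step 1: dequeue 5; queue=[1,2,3,6,7]; order=5
step 2: dequeue 1; queue=[2,3,6,7,8]; order=5,1
step 3: dequeue 2; queue=[3,6,7,8,0,4]; order=5,1,2
step 4: dequeue 3; queue=[6,7,8,0,4]; order=5,1,2,3
step 5: dequeue 6; queue=[7,8,0,4]; order=5,1,2,3,6
step 6: dequeue 7; queue=[8,0,4]; order=5,1,2,3,6,7
step 7: dequeue 8; queue=[0,4]; order=5,1,2,3,6,7,8
step 8: dequeue 0; queue=[4]; order=5,1,2,3,6,7,8,0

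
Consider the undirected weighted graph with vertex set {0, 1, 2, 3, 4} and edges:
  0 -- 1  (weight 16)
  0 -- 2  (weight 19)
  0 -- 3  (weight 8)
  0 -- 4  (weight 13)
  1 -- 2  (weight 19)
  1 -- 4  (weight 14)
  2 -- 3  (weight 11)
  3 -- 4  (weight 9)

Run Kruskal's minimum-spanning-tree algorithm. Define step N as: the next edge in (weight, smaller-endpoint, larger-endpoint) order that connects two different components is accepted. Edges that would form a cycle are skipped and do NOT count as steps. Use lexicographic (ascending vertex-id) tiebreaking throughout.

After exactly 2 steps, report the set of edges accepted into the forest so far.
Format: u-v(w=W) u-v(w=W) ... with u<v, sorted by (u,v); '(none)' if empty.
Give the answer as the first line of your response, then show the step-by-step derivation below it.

0-3(w=8) 3-4(w=9)

step 1: add edge 0-3 (w=8); MST = {0-3(w=8)}
step 2: add edge 3-4 (w=9); MST = {0-3(w=8) 3-4(w=9)}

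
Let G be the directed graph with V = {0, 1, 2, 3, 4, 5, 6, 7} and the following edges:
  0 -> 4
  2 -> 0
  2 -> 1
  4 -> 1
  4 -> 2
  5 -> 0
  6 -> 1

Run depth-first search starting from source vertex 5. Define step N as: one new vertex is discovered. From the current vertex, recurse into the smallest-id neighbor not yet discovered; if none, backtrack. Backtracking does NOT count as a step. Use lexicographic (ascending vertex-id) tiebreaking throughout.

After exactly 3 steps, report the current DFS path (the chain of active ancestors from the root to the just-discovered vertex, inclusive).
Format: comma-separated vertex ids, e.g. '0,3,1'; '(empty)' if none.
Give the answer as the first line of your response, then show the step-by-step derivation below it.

5,0,4

step 1: discover 5; path=5; order=5
step 2: discover 0; path=5>0; order=5,0
step 3: discover 4; path=5>0>4; order=5,0,4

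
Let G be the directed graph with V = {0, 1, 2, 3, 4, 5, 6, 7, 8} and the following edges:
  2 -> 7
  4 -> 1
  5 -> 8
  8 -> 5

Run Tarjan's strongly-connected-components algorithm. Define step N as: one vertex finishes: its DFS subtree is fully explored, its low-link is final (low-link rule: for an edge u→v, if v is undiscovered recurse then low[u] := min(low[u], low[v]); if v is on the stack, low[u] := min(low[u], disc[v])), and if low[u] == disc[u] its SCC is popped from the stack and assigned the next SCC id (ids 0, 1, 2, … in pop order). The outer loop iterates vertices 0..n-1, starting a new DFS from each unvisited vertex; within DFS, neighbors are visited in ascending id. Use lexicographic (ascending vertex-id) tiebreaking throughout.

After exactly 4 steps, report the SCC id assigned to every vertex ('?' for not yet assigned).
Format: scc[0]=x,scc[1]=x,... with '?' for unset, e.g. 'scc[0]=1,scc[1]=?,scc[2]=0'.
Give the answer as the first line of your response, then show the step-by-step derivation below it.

scc[0]=0,scc[1]=1,scc[2]=3,scc[3]=?,scc[4]=?,scc[5]=?,scc[6]=?,scc[7]=2,scc[8]=?

step 1: low=(low[0]=0,low[1]=?,low[2]=?,low[3]=?,low[4]=?,low[5]=?,low[6]=?,low[7]=?,low[8]=?); scc=(scc[0]=0,scc[1]=?,scc[2]=?,scc[3]=?,scc[4]=?,scc[5]=?,scc[6]=?,scc[7]=?,scc[8]=?)
step 2: low=(low[0]=0,low[1]=1,low[2]=?,low[3]=?,low[4]=?,low[5]=?,low[6]=?,low[7]=?,low[8]=?); scc=(scc[0]=0,scc[1]=1,scc[2]=?,scc[3]=?,scc[4]=?,scc[5]=?,scc[6]=?,scc[7]=?,scc[8]=?)
step 3: low=(low[0]=0,low[1]=1,low[2]=2,low[3]=?,low[4]=?,low[5]=?,low[6]=?,low[7]=3,low[8]=?); scc=(scc[0]=0,scc[1]=1,scc[2]=?,scc[3]=?,scc[4]=?,scc[5]=?,scc[6]=?,scc[7]=2,scc[8]=?)
step 4: low=(low[0]=0,low[1]=1,low[2]=2,low[3]=?,low[4]=?,low[5]=?,low[6]=?,low[7]=3,low[8]=?); scc=(scc[0]=0,scc[1]=1,scc[2]=3,scc[3]=?,scc[4]=?,scc[5]=?,scc[6]=?,scc[7]=2,scc[8]=?)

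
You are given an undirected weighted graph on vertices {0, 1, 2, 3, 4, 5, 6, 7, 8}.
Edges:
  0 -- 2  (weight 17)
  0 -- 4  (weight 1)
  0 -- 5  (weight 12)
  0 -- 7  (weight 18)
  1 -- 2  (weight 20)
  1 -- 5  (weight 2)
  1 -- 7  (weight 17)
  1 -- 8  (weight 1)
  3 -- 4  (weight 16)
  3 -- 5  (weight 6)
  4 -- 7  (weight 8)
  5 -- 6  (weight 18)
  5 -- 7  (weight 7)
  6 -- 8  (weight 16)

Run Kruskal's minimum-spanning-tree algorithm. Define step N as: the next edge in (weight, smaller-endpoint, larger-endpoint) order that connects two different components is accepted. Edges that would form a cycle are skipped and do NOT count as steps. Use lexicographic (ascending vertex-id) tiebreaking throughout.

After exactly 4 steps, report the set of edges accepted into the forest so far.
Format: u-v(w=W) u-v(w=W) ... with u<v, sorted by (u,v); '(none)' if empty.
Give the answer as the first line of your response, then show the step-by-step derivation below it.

0-4(w=1) 1-5(w=2) 1-8(w=1) 3-5(w=6)

step 1: add edge 0-4 (w=1); MST = {0-4(w=1)}
step 2: add edge 1-8 (w=1); MST = {0-4(w=1) 1-8(w=1)}
step 3: add edge 1-5 (w=2); MST = {0-4(w=1) 1-5(w=2) 1-8(w=1)}
step 4: add edge 3-5 (w=6); MST = {0-4(w=1) 1-5(w=2) 1-8(w=1) 3-5(w=6)}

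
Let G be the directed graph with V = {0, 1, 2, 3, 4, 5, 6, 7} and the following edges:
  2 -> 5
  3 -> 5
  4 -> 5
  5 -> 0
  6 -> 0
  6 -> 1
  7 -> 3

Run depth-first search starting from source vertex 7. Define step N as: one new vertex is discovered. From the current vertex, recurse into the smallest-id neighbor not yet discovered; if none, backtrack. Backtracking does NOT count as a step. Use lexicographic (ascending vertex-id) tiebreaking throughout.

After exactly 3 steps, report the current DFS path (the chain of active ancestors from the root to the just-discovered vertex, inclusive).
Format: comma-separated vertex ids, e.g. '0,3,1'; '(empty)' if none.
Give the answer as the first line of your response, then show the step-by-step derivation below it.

7,3,5

step 1: discover 7; path=7; order=7
step 2: discover 3; path=7>3; order=7,3
step 3: discover 5; path=7>3>5; order=7,3,5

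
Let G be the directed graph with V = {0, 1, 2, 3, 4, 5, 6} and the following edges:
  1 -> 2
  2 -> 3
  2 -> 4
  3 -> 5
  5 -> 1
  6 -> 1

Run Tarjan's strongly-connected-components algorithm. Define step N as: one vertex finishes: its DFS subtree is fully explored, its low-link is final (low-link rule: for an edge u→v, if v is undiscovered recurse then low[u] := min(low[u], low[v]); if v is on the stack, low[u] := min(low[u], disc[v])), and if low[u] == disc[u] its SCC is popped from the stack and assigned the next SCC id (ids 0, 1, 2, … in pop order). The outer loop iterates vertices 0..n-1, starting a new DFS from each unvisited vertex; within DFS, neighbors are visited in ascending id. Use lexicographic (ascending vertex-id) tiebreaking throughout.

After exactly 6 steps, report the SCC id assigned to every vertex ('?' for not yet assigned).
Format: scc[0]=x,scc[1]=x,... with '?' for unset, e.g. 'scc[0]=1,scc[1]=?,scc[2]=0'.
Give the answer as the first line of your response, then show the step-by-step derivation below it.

scc[0]=0,scc[1]=2,scc[2]=2,scc[3]=2,scc[4]=1,scc[5]=2,scc[6]=?

step 1: low=(low[0]=0,low[1]=?,low[2]=?,low[3]=?,low[4]=?,low[5]=?,low[6]=?); scc=(scc[0]=0,scc[1]=?,scc[2]=?,scc[3]=?,scc[4]=?,scc[5]=?,scc[6]=?)
step 2: low=(low[0]=0,low[1]=1,low[2]=2,low[3]=3,low[4]=?,low[5]=1,low[6]=?); scc=(scc[0]=0,scc[1]=?,scc[2]=?,scc[3]=?,scc[4]=?,scc[5]=?,scc[6]=?)
step 3: low=(low[0]=0,low[1]=1,low[2]=2,low[3]=1,low[4]=?,low[5]=1,low[6]=?); scc=(scc[0]=0,scc[1]=?,scc[2]=?,scc[3]=?,scc[4]=?,scc[5]=?,scc[6]=?)
step 4: low=(low[0]=0,low[1]=1,low[2]=1,low[3]=1,low[4]=5,low[5]=1,low[6]=?); scc=(scc[0]=0,scc[1]=?,scc[2]=?,scc[3]=?,scc[4]=1,scc[5]=?,scc[6]=?)
step 5: low=(low[0]=0,low[1]=1,low[2]=1,low[3]=1,low[4]=5,low[5]=1,low[6]=?); scc=(scc[0]=0,scc[1]=?,scc[2]=?,scc[3]=?,scc[4]=1,scc[5]=?,scc[6]=?)
step 6: low=(low[0]=0,low[1]=1,low[2]=1,low[3]=1,low[4]=5,low[5]=1,low[6]=?); scc=(scc[0]=0,scc[1]=2,scc[2]=2,scc[3]=2,scc[4]=1,scc[5]=2,scc[6]=?)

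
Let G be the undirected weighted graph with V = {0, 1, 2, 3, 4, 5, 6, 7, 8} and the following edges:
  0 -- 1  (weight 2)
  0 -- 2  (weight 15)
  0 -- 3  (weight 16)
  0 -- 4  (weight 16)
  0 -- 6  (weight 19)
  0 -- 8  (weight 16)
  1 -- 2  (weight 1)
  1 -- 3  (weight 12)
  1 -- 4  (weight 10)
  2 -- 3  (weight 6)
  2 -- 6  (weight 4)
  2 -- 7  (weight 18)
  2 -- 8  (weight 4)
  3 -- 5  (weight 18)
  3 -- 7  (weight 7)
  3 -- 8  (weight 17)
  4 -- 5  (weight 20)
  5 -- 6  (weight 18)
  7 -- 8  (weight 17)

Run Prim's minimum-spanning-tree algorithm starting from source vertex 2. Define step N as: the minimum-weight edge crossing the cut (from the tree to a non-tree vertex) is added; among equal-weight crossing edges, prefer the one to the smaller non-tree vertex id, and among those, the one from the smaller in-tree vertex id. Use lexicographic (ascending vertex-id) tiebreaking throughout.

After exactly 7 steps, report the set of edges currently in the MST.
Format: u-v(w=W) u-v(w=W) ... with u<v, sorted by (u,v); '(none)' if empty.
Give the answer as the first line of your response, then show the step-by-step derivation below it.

0-1(w=2) 1-2(w=1) 1-4(w=10) 2-3(w=6) 2-6(w=4) 2-8(w=4) 3-7(w=7)

step 1: add edge 1-2 (w=1); MST = {1-2(w=1)}
step 2: add edge 0-1 (w=2); MST = {0-1(w=2) 1-2(w=1)}
step 3: add edge 2-6 (w=4); MST = {0-1(w=2) 1-2(w=1) 2-6(w=4)}
step 4: add edge 2-8 (w=4); MST = {0-1(w=2) 1-2(w=1) 2-6(w=4) 2-8(w=4)}
step 5: add edge 2-3 (w=6); MST = {0-1(w=2) 1-2(w=1) 2-3(w=6) 2-6(w=4) 2-8(w=4)}
step 6: add edge 3-7 (w=7); MST = {0-1(w=2) 1-2(w=1) 2-3(w=6) 2-6(w=4) 2-8(w=4) 3-7(w=7)}
step 7: add edge 1-4 (w=10); MST = {0-1(w=2) 1-2(w=1) 1-4(w=10) 2-3(w=6) 2-6(w=4) 2-8(w=4) 3-7(w=7)}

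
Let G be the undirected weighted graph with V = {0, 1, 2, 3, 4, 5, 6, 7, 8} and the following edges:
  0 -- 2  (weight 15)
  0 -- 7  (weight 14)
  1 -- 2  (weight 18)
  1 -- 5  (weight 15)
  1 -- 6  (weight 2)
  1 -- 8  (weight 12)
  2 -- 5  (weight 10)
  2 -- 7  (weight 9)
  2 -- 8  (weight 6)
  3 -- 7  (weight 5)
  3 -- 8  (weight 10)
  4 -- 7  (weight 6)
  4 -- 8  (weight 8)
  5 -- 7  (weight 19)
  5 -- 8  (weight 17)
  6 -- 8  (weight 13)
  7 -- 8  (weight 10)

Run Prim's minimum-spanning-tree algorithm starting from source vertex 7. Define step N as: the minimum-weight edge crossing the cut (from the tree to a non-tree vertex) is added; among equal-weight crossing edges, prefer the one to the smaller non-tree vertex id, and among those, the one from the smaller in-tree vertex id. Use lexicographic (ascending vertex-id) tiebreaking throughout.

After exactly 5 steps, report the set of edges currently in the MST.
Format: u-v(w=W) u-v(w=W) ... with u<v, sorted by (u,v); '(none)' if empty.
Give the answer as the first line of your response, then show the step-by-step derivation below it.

2-5(w=10) 2-8(w=6) 3-7(w=5) 4-7(w=6) 4-8(w=8)

step 1: add edge 3-7 (w=5); MST = {3-7(w=5)}
step 2: add edge 4-7 (w=6); MST = {3-7(w=5) 4-7(w=6)}
step 3: add edge 4-8 (w=8); MST = {3-7(w=5) 4-7(w=6) 4-8(w=8)}
step 4: add edge 2-8 (w=6); MST = {2-8(w=6) 3-7(w=5) 4-7(w=6) 4-8(w=8)}
step 5: add edge 2-5 (w=10); MST = {2-5(w=10) 2-8(w=6) 3-7(w=5) 4-7(w=6) 4-8(w=8)}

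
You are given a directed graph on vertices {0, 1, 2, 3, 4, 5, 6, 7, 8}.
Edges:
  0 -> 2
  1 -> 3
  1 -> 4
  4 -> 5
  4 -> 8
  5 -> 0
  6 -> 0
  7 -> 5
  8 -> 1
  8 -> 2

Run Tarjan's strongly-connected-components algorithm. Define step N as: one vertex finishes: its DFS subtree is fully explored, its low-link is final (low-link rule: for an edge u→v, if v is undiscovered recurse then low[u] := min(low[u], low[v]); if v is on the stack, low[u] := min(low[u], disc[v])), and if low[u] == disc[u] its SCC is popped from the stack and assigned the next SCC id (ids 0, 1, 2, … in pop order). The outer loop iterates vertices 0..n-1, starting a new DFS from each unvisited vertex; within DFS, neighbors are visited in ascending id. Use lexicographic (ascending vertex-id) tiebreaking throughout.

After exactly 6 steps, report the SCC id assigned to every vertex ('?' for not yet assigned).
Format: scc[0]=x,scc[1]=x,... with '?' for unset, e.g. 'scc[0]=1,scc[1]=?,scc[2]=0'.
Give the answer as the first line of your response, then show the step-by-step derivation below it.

scc[0]=1,scc[1]=?,scc[2]=0,scc[3]=2,scc[4]=?,scc[5]=3,scc[6]=?,scc[7]=?,scc[8]=?

step 1: low=(low[0]=0,low[1]=?,low[2]=1,low[3]=?,low[4]=?,low[5]=?,low[6]=?,low[7]=?,low[8]=?); scc=(scc[0]=?,scc[1]=?,scc[2]=0,scc[3]=?,scc[4]=?,scc[5]=?,scc[6]=?,scc[7]=?,scc[8]=?)
step 2: low=(low[0]=0,low[1]=?,low[2]=1,low[3]=?,low[4]=?,low[5]=?,low[6]=?,low[7]=?,low[8]=?); scc=(scc[0]=1,scc[1]=?,scc[2]=0,scc[3]=?,scc[4]=?,scc[5]=?,scc[6]=?,scc[7]=?,scc[8]=?)
step 3: low=(low[0]=0,low[1]=2,low[2]=1,low[3]=3,low[4]=?,low[5]=?,low[6]=?,low[7]=?,low[8]=?); scc=(scc[0]=1,scc[1]=?,scc[2]=0,scc[3]=2,scc[4]=?,scc[5]=?,scc[6]=?,scc[7]=?,scc[8]=?)
step 4: low=(low[0]=0,low[1]=2,low[2]=1,low[3]=3,low[4]=4,low[5]=5,low[6]=?,low[7]=?,low[8]=?); scc=(scc[0]=1,scc[1]=?,scc[2]=0,scc[3]=2,scc[4]=?,scc[5]=3,scc[6]=?,scc[7]=?,scc[8]=?)
step 5: low=(low[0]=0,low[1]=2,low[2]=1,low[3]=3,low[4]=4,low[5]=5,low[6]=?,low[7]=?,low[8]=2); scc=(scc[0]=1,scc[1]=?,scc[2]=0,scc[3]=2,scc[4]=?,scc[5]=3,scc[6]=?,scc[7]=?,scc[8]=?)
step 6: low=(low[0]=0,low[1]=2,low[2]=1,low[3]=3,low[4]=2,low[5]=5,low[6]=?,low[7]=?,low[8]=2); scc=(scc[0]=1,scc[1]=?,scc[2]=0,scc[3]=2,scc[4]=?,scc[5]=3,scc[6]=?,scc[7]=?,scc[8]=?)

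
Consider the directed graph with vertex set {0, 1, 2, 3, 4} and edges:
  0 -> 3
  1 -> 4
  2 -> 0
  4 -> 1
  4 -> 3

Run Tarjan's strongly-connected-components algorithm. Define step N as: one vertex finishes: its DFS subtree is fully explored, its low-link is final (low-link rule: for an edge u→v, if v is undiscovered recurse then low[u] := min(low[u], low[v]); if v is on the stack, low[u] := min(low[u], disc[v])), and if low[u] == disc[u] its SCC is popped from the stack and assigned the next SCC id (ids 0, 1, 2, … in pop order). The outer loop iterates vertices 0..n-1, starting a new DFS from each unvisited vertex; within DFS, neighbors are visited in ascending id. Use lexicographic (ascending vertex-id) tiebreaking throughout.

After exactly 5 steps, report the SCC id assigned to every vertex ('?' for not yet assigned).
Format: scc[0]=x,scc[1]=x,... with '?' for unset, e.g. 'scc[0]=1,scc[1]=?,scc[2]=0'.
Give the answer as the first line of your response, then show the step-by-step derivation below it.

scc[0]=1,scc[1]=2,scc[2]=3,scc[3]=0,scc[4]=2

step 1: low=(low[0]=0,low[1]=?,low[2]=?,low[3]=1,low[4]=?); scc=(scc[0]=?,scc[1]=?,scc[2]=?,scc[3]=0,scc[4]=?)
step 2: low=(low[0]=0,low[1]=?,low[2]=?,low[3]=1,low[4]=?); scc=(scc[0]=1,scc[1]=?,scc[2]=?,scc[3]=0,scc[4]=?)
step 3: low=(low[0]=0,low[1]=2,low[2]=?,low[3]=1,low[4]=2); scc=(scc[0]=1,scc[1]=?,scc[2]=?,scc[3]=0,scc[4]=?)
step 4: low=(low[0]=0,low[1]=2,low[2]=?,low[3]=1,low[4]=2); scc=(scc[0]=1,scc[1]=2,scc[2]=?,scc[3]=0,scc[4]=2)
step 5: low=(low[0]=0,low[1]=2,low[2]=4,low[3]=1,low[4]=2); scc=(scc[0]=1,scc[1]=2,scc[2]=3,scc[3]=0,scc[4]=2)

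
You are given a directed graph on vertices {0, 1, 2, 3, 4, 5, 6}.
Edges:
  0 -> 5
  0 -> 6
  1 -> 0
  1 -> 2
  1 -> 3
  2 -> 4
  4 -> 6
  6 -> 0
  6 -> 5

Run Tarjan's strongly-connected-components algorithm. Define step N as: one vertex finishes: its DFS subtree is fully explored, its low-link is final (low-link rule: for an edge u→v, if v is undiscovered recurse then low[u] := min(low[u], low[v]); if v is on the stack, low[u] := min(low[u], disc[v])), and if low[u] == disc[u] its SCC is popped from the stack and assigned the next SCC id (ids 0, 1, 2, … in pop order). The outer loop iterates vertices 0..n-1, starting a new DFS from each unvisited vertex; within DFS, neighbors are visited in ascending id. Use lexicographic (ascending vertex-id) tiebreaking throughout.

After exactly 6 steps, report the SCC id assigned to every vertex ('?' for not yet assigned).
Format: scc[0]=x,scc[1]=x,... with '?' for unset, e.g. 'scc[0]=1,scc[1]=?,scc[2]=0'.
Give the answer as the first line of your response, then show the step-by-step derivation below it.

scc[0]=1,scc[1]=?,scc[2]=3,scc[3]=4,scc[4]=2,scc[5]=0,scc[6]=1

step 1: low=(low[0]=0,low[1]=?,low[2]=?,low[3]=?,low[4]=?,low[5]=1,low[6]=?); scc=(scc[0]=?,scc[1]=?,scc[2]=?,scc[3]=?,scc[4]=?,scc[5]=0,scc[6]=?)
step 2: low=(low[0]=0,low[1]=?,low[2]=?,low[3]=?,low[4]=?,low[5]=1,low[6]=0); scc=(scc[0]=?,scc[1]=?,scc[2]=?,scc[3]=?,scc[4]=?,scc[5]=0,scc[6]=?)
step 3: low=(low[0]=0,low[1]=?,low[2]=?,low[3]=?,low[4]=?,low[5]=1,low[6]=0); scc=(scc[0]=1,scc[1]=?,scc[2]=?,scc[3]=?,scc[4]=?,scc[5]=0,scc[6]=1)
step 4: low=(low[0]=0,low[1]=3,low[2]=4,low[3]=?,low[4]=5,low[5]=1,low[6]=0); scc=(scc[0]=1,scc[1]=?,scc[2]=?,scc[3]=?,scc[4]=2,scc[5]=0,scc[6]=1)
step 5: low=(low[0]=0,low[1]=3,low[2]=4,low[3]=?,low[4]=5,low[5]=1,low[6]=0); scc=(scc[0]=1,scc[1]=?,scc[2]=3,scc[3]=?,scc[4]=2,scc[5]=0,scc[6]=1)
step 6: low=(low[0]=0,low[1]=3,low[2]=4,low[3]=6,low[4]=5,low[5]=1,low[6]=0); scc=(scc[0]=1,scc[1]=?,scc[2]=3,scc[3]=4,scc[4]=2,scc[5]=0,scc[6]=1)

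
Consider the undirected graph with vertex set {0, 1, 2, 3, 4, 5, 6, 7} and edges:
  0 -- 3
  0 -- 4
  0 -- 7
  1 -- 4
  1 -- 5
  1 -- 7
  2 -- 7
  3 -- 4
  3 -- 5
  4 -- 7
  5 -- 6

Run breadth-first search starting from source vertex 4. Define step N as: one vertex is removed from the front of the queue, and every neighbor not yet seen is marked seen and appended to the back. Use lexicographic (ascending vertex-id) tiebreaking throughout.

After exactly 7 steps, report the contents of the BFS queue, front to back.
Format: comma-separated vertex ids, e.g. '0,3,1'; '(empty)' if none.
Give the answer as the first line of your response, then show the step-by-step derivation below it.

6

step 1: dequeue 4; queue=[0,1,3,7]; order=4
step 2: dequeue 0; queue=[1,3,7]; order=4,0
step 3: dequeue 1; queue=[3,7,5]; order=4,0,1
step 4: dequeue 3; queue=[7,5]; order=4,0,1,3
step 5: dequeue 7; queue=[5,2]; order=4,0,1,3,7
step 6: dequeue 5; queue=[2,6]; order=4,0,1,3,7,5
step 7: dequeue 2; queue=[6]; order=4,0,1,3,7,5,2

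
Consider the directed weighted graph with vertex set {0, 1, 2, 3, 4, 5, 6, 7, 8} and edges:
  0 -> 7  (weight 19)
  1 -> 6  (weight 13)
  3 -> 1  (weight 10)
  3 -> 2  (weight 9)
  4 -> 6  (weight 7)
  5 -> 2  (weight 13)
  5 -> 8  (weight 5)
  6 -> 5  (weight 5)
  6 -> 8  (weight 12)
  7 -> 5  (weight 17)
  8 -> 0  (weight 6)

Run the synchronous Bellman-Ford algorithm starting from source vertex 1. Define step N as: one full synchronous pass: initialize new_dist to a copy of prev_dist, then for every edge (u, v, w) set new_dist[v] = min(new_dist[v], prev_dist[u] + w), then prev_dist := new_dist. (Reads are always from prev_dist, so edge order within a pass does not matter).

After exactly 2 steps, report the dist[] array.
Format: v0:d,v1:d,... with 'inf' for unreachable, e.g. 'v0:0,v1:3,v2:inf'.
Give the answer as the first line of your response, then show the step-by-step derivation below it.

v0:inf,v1:0,v2:inf,v3:inf,v4:inf,v5:18,v6:13,v7:inf,v8:25

step 1: dist = v0:inf,v1:0,v2:inf,v3:inf,v4:inf,v5:inf,v6:13,v7:inf,v8:inf
step 2: dist = v0:inf,v1:0,v2:inf,v3:inf,v4:inf,v5:18,v6:13,v7:inf,v8:25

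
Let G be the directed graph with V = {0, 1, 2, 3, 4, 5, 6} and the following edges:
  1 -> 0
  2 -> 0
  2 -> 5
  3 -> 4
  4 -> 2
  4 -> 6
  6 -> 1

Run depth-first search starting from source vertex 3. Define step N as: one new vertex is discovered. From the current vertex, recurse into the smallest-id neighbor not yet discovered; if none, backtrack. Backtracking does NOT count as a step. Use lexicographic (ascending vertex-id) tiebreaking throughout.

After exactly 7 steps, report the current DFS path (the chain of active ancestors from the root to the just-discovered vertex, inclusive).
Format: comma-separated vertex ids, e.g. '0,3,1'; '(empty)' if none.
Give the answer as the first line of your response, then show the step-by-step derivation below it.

3,4,6,1

step 1: discover 3; path=3; order=3
step 2: discover 4; path=3>4; order=3,4
step 3: discover 2; path=3>4>2; order=3,4,2
step 4: discover 0; path=3>4>2>0; order=3,4,2,0
step 5: discover 5; path=3>4>2>5; order=3,4,2,0,5
step 6: discover 6; path=3>4>6; order=3,4,2,0,5,6
step 7: discover 1; path=3>4>6>1; order=3,4,2,0,5,6,1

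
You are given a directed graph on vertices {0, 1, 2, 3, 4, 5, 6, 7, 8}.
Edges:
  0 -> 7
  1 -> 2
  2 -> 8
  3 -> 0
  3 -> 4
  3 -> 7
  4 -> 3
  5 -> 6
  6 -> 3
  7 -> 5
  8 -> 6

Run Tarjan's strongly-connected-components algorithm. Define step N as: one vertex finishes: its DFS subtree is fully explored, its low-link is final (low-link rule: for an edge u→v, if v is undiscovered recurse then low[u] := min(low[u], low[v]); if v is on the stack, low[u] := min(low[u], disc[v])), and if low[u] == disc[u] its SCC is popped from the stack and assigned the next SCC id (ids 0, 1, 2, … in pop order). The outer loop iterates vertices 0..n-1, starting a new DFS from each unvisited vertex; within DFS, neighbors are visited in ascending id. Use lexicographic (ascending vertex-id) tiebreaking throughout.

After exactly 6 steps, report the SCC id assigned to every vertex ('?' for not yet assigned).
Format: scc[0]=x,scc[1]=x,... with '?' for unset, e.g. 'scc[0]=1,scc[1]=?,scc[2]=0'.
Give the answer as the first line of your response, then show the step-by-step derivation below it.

scc[0]=0,scc[1]=?,scc[2]=?,scc[3]=0,scc[4]=0,scc[5]=0,scc[6]=0,scc[7]=0,scc[8]=?

step 1: low=(low[0]=0,low[1]=?,low[2]=?,low[3]=0,low[4]=4,low[5]=2,low[6]=3,low[7]=1,low[8]=?); scc=(scc[0]=?,scc[1]=?,scc[2]=?,scc[3]=?,scc[4]=?,scc[5]=?,scc[6]=?,scc[7]=?,scc[8]=?)
step 2: low=(low[0]=0,low[1]=?,low[2]=?,low[3]=0,low[4]=4,low[5]=2,low[6]=3,low[7]=1,low[8]=?); scc=(scc[0]=?,scc[1]=?,scc[2]=?,scc[3]=?,scc[4]=?,scc[5]=?,scc[6]=?,scc[7]=?,scc[8]=?)
step 3: low=(low[0]=0,low[1]=?,low[2]=?,low[3]=0,low[4]=4,low[5]=2,low[6]=0,low[7]=1,low[8]=?); scc=(scc[0]=?,scc[1]=?,scc[2]=?,scc[3]=?,scc[4]=?,scc[5]=?,scc[6]=?,scc[7]=?,scc[8]=?)
step 4: low=(low[0]=0,low[1]=?,low[2]=?,low[3]=0,low[4]=4,low[5]=0,low[6]=0,low[7]=1,low[8]=?); scc=(scc[0]=?,scc[1]=?,scc[2]=?,scc[3]=?,scc[4]=?,scc[5]=?,scc[6]=?,scc[7]=?,scc[8]=?)
step 5: low=(low[0]=0,low[1]=?,low[2]=?,low[3]=0,low[4]=4,low[5]=0,low[6]=0,low[7]=0,low[8]=?); scc=(scc[0]=?,scc[1]=?,scc[2]=?,scc[3]=?,scc[4]=?,scc[5]=?,scc[6]=?,scc[7]=?,scc[8]=?)
step 6: low=(low[0]=0,low[1]=?,low[2]=?,low[3]=0,low[4]=4,low[5]=0,low[6]=0,low[7]=0,low[8]=?); scc=(scc[0]=0,scc[1]=?,scc[2]=?,scc[3]=0,scc[4]=0,scc[5]=0,scc[6]=0,scc[7]=0,scc[8]=?)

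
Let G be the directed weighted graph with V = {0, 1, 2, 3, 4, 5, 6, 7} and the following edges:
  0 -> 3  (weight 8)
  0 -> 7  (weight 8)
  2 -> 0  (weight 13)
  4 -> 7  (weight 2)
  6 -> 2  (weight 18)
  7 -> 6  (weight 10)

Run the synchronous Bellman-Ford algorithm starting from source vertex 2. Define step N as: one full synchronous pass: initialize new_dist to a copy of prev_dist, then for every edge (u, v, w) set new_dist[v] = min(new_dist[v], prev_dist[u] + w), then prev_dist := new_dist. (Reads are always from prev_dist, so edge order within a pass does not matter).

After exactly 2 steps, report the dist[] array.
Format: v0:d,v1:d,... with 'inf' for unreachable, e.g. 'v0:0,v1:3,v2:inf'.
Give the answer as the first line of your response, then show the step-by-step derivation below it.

v0:13,v1:inf,v2:0,v3:21,v4:inf,v5:inf,v6:inf,v7:21

step 1: dist = v0:13,v1:inf,v2:0,v3:inf,v4:inf,v5:inf,v6:inf,v7:inf
step 2: dist = v0:13,v1:inf,v2:0,v3:21,v4:inf,v5:inf,v6:inf,v7:21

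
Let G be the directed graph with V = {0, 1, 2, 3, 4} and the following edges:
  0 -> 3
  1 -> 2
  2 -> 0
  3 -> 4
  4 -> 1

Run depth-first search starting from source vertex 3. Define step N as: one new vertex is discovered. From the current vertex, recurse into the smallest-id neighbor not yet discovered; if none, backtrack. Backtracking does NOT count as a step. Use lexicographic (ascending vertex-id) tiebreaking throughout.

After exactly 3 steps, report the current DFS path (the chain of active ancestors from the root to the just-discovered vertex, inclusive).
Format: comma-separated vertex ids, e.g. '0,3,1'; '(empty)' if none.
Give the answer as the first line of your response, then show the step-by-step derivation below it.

3,4,1

step 1: discover 3; path=3; order=3
step 2: discover 4; path=3>4; order=3,4
step 3: discover 1; path=3>4>1; order=3,4,1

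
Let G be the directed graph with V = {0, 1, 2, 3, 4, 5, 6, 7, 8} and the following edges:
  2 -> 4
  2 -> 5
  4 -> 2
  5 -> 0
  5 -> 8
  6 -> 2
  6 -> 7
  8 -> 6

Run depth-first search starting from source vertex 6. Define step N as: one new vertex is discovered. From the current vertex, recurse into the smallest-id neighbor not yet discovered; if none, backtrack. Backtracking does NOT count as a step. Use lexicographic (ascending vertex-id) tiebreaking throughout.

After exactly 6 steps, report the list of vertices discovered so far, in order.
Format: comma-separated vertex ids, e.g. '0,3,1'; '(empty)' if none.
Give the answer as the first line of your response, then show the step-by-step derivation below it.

6,2,4,5,0,8

step 1: discover 6; path=6; order=6
step 2: discover 2; path=6>2; order=6,2
step 3: discover 4; path=6>2>4; order=6,2,4
step 4: discover 5; path=6>2>5; order=6,2,4,5
step 5: discover 0; path=6>2>5>0; order=6,2,4,5,0
step 6: discover 8; path=6>2>5>8; order=6,2,4,5,0,8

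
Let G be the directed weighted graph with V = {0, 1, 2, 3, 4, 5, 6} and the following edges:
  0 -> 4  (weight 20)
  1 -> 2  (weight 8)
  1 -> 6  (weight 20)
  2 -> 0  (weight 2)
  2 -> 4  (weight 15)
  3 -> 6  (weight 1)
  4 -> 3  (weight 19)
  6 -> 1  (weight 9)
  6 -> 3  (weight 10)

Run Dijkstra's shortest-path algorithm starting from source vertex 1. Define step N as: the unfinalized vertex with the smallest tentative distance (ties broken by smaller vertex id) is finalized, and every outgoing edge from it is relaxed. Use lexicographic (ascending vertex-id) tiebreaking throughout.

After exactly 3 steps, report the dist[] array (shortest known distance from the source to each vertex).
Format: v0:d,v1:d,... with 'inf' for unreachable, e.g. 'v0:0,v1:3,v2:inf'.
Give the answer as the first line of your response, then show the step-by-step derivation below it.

v0:10,v1:0,v2:8,v3:inf,v4:23,v5:inf,v6:20

step 1: dist = v0:inf,v1:0,v2:8,v3:inf,v4:inf,v5:inf,v6:20
step 2: dist = v0:10,v1:0,v2:8,v3:inf,v4:23,v5:inf,v6:20
step 3: dist = v0:10,v1:0,v2:8,v3:inf,v4:23,v5:inf,v6:20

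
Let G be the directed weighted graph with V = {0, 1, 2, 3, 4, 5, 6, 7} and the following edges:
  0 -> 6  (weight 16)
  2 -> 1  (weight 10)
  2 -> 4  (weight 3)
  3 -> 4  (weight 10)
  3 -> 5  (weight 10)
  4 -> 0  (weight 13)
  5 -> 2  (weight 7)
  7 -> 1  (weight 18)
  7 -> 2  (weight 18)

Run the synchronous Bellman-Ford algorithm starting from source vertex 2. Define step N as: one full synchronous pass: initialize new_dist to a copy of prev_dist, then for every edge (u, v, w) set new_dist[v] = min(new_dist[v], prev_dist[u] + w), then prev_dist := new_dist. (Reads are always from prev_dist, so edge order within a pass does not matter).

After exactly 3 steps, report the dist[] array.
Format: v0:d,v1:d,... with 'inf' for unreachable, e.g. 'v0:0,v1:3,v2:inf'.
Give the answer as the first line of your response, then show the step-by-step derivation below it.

v0:16,v1:10,v2:0,v3:inf,v4:3,v5:inf,v6:32,v7:inf

step 1: dist = v0:inf,v1:10,v2:0,v3:inf,v4:3,v5:inf,v6:inf,v7:inf
step 2: dist = v0:16,v1:10,v2:0,v3:inf,v4:3,v5:inf,v6:inf,v7:inf
step 3: dist = v0:16,v1:10,v2:0,v3:inf,v4:3,v5:inf,v6:32,v7:inf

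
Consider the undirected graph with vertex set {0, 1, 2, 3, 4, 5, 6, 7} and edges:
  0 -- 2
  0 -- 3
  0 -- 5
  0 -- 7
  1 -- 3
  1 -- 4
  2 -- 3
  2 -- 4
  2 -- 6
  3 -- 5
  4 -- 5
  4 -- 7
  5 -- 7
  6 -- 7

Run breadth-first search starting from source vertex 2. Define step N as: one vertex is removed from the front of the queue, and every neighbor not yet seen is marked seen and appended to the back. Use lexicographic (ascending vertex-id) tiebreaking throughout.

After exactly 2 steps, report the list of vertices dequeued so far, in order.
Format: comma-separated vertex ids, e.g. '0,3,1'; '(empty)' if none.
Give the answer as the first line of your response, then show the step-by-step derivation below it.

2,0

step 1: dequeue 2; queue=[0,3,4,6]; order=2
step 2: dequeue 0; queue=[3,4,6,5,7]; order=2,0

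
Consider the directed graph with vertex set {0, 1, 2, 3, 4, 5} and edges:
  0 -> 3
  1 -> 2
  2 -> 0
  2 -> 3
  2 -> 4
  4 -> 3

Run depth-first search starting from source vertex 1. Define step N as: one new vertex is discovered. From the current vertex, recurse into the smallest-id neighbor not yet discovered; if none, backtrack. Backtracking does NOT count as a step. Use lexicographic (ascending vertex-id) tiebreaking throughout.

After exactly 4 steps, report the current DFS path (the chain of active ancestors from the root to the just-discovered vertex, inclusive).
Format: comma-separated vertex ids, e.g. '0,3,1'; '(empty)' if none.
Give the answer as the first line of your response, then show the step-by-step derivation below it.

1,2,0,3

step 1: discover 1; path=1; order=1
step 2: discover 2; path=1>2; order=1,2
step 3: discover 0; path=1>2>0; order=1,2,0
step 4: discover 3; path=1>2>0>3; order=1,2,0,3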